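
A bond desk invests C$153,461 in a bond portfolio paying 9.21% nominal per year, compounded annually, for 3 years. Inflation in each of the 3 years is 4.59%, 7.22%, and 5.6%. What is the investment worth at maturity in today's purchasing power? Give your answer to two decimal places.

Nominal value at maturity: C$153,461 × (1 + 9.21%)^3 ≈ C$199,887.32.
Price-level factor over 3 years: 1.0459 × 1.0722 × 1.056 ≈ 1.1842131629.
The maturity value deflated by that factor is the answer in today's purchasing power.

C$168,793.36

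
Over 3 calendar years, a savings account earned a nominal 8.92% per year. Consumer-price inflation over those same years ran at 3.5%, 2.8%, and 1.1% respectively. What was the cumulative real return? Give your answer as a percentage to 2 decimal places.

Cumulative inflation factor: 1.035 × 1.028 × 1.011 ≈ 1.07568.
Nominal growth factor: 1.29218. Real growth factor = 1.29218 / 1.07568 ≈ 1.20126.
Total real return ≈ 20.1263%.

20.13%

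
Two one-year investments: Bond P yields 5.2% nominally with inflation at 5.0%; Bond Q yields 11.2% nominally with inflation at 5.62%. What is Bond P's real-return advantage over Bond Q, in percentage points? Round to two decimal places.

-5.09

Bond P real return: 1.052/1.050 − 1 = 0.190%.
Bond Q real return: 1.112/1.0562 − 1 = 5.283%.
Difference: 0.190 − 5.283 = -5.093 pp.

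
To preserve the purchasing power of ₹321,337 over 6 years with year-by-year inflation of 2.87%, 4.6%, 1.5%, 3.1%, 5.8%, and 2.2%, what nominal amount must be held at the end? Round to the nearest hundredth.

₹391,239.26

Cumulative price-level factor: 1.0287 × 1.046 × 1.015 × 1.031 × 1.058 × 1.022 ≈ 1.2175356752.
The nominal amount required is ₹321,337 scaled up by that factor.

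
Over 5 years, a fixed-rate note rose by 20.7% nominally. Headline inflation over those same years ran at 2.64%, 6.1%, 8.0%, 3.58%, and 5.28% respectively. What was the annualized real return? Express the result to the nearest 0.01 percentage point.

Cumulative inflation factor: 1.0264 × 1.061 × 1.080 × 1.0358 × 1.0528 ≈ 1.28256.
Nominal growth factor: 1.20700. Real growth factor = 1.20700 / 1.28256 ≈ 0.94109.
Annualized: 0.94109^(1/5) − 1 ≈ -0.01207.

-1.21%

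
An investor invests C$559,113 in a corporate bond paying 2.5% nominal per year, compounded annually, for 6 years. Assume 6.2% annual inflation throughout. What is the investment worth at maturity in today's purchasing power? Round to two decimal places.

Nominal value at maturity: C$559,113 × (1 + 2.5%)^6 ≈ C$648,399.67.
Price-level factor over 6 years: (1 + 6.2%)^6 ≈ 1.4346537586.
Dividing the nominal maturity value by the price-level factor gives the value in today's money.

C$451,955.51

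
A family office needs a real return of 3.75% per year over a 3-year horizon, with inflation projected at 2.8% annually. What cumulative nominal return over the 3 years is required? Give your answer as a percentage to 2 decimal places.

21.32%

Required annual nominal rate: (1+3.75%)(1+2.8%) − 1 = 6.655%.
Cumulative over 3 years: (1 + 0.06655)^3 − 1 ≈ 0.21323.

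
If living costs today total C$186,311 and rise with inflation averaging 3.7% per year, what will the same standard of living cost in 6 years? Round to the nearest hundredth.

C$231,692.00

Cumulative price-level factor: (1+3.7%)^6 ≈ 1.2435765910.
The nominal amount required is C$186,311 scaled up by that factor.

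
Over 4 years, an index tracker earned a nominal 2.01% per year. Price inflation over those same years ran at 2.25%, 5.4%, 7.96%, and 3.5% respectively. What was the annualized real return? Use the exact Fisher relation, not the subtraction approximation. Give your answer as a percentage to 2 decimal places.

-2.62%

Cumulative inflation factor: 1.0225 × 1.054 × 1.0796 × 1.035 ≈ 1.20422.
Nominal growth factor: 1.08286. Real growth factor = 1.08286 / 1.20422 ≈ 0.89922.
Annualized: 0.89922^(1/4) − 1 ≈ -0.02621.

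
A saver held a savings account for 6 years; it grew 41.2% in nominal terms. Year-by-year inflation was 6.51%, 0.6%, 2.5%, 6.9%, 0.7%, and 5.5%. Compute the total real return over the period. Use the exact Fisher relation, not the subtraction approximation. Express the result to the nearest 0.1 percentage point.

Cumulative inflation factor: 1.0651 × 1.006 × 1.025 × 1.069 × 1.007 × 1.055 ≈ 1.24730.
Nominal growth factor: 1.41200. Real growth factor = 1.41200 / 1.24730 ≈ 1.13204.
Total real return ≈ 13.2043%.

13.2%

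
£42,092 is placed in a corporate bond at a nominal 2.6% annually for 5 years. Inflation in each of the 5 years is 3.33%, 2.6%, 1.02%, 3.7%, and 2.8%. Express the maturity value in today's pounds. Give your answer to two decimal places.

Nominal value at maturity: £42,092 × (1 + 2.6%)^5 ≈ £47,856.00.
Price-level factor over 5 years: 1.0333 × 1.026 × 1.0102 × 1.037 × 1.028 ≈ 1.1417026928.
Dividing the nominal maturity value by the price-level factor gives the value in today's money.

£41,916.34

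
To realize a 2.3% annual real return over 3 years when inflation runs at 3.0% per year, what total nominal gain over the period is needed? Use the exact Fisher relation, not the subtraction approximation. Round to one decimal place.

17.0%

Required annual nominal rate: (1+2.3%)(1+3.0%) − 1 = 5.369%.
Cumulative over 3 years: (1 + 0.05369)^3 − 1 ≈ 0.16987.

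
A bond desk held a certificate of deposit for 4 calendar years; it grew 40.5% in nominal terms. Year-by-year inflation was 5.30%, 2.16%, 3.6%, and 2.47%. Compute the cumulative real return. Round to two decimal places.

23.03%

Cumulative inflation factor: 1.0530 × 1.0216 × 1.036 × 1.0247 ≈ 1.14200.
Nominal growth factor: 1.40500. Real growth factor = 1.40500 / 1.14200 ≈ 1.23030.
Total real return ≈ 23.0299%.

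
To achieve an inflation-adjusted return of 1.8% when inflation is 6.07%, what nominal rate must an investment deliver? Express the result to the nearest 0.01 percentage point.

By the Fisher equation, 1 + r_nom = (1 + 1.8%)(1 + 6.07%) = 1.018 × 1.0607 = 1.0797926.
So r_nom = 7.97926%.

7.98%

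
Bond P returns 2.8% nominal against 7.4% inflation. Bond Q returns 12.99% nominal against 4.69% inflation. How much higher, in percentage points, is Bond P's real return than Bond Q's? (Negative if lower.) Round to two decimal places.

-12.21

Bond P real return: 1.028/1.074 − 1 = -4.283%.
Bond Q real return: 1.1299/1.0469 − 1 = 7.928%.
Difference: -4.283 − 7.928 = -12.211 pp.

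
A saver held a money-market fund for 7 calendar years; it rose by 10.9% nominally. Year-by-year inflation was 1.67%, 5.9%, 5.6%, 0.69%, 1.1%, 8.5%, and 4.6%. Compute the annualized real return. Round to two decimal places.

Cumulative inflation factor: 1.0167 × 1.059 × 1.056 × 1.0069 × 1.011 × 1.085 × 1.046 ≈ 1.31357.
Nominal growth factor: 1.10900. Real growth factor = 1.10900 / 1.31357 ≈ 0.84427.
Annualized: 0.84427^(1/7) − 1 ≈ -0.02389.

-2.39%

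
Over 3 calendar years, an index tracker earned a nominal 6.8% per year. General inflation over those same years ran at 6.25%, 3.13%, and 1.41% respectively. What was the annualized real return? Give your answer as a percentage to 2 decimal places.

Cumulative inflation factor: 1.0625 × 1.0313 × 1.0141 ≈ 1.11121.
Nominal growth factor: 1.21819. Real growth factor = 1.21819 / 1.11121 ≈ 1.09627.
Annualized: 1.09627^(1/3) − 1 ≈ 0.03111.

3.11%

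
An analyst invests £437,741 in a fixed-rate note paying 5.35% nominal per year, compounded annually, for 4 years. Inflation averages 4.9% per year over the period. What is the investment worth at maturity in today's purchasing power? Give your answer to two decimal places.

£445,300.76

Nominal value at maturity: £437,741 × (1 + 5.35%)^4 ≈ £539,206.83.
Price-level factor over 4 years: (1 + 4.9%)^4 ≈ 1.2108823608.
Dividing the nominal maturity value by the price-level factor gives the value in today's money.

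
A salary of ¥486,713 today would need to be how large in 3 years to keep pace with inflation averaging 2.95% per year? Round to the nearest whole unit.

Cumulative price-level factor: (1+2.95%)^3 ≈ 1.0911364224.
Multiplying ¥486,713 by the price-level factor gives the future nominal sum.

¥531,070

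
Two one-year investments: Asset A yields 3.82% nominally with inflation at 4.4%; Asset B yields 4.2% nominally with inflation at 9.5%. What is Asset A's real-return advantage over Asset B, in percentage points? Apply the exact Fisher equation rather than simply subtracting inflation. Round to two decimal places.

Asset A real return: 1.0382/1.044 − 1 = -0.556%.
Asset B real return: 1.042/1.095 − 1 = -4.840%.
Difference: -0.556 − (-4.840) = 4.284 pp.

4.28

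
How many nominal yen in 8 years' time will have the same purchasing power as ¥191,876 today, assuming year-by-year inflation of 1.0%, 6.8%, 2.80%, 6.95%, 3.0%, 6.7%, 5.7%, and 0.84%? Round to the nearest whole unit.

Cumulative price-level factor: 1.010 × 1.068 × 1.0280 × 1.0695 × 1.030 × 1.067 × 1.057 × 1.0084 ≈ 1.3892359028.
Multiplying ¥191,876 by the price-level factor gives the future nominal sum.

¥266,561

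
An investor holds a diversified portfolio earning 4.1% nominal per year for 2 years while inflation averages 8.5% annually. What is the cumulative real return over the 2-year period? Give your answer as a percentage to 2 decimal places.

The annual real rate is (1+4.1%)/(1+8.5%) − 1 = -4.0553%.
Compounded over 2 years: (1 + -0.040553)^2 − 1 ≈ -0.07946.

-7.95%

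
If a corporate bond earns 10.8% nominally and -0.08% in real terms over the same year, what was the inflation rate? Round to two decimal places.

From (1+r_nom) = (1+r_real)(1+π), we get 1+π = (1 + 10.8%)/(1 − 0.08%) = 1.108/0.9992 ≈ 1.10889.
So π ≈ 10.8887%.

10.89%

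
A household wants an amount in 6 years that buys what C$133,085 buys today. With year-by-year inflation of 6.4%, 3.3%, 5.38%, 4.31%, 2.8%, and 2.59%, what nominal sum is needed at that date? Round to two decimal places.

Cumulative price-level factor: 1.064 × 1.033 × 1.0538 × 1.0431 × 1.028 × 1.0259 ≈ 1.2741607820.
The nominal amount required is C$133,085 scaled up by that factor.

C$169,571.69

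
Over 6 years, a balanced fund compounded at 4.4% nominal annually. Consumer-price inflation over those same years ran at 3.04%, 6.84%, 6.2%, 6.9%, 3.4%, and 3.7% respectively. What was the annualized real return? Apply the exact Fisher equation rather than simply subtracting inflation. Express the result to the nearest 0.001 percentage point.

-0.572%

Cumulative inflation factor: 1.0304 × 1.0684 × 1.062 × 1.069 × 1.034 × 1.037 ≈ 1.34011.
Nominal growth factor: 1.29480. Real growth factor = 1.29480 / 1.34011 ≈ 0.96619.
Annualized: 0.96619^(1/6) − 1 ≈ -0.00572.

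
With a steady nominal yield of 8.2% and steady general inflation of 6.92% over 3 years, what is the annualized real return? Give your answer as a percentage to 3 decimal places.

1.197%

With constant rates the annual real return is the same each year: (1+8.2%)/(1+6.92%) − 1 = 0.01197.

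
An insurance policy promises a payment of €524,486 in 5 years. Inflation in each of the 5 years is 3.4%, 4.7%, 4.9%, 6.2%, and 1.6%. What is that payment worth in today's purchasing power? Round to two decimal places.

Price-level factor over 5 years: 1.034 × 1.047 × 1.049 × 1.062 × 1.016 ≈ 1.2253521957.
Purchasing power today: €524,486 divided by that factor.

€428,028.78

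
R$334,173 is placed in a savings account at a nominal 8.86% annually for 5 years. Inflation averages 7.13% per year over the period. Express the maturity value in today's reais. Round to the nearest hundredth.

Nominal value at maturity: R$334,173 × (1 + 8.86%)^5 ≈ R$510,873.07.
Price-level factor over 5 years: (1 + 7.13%)^5 ≈ 1.4110926332.
Dividing the nominal maturity value by the price-level factor gives the value in today's money.

R$362,040.77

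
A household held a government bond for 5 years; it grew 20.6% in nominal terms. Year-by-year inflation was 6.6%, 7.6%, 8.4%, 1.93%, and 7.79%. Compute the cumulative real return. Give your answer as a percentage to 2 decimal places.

Cumulative inflation factor: 1.066 × 1.076 × 1.084 × 1.0193 × 1.0779 ≈ 1.36609.
Nominal growth factor: 1.20600. Real growth factor = 1.20600 / 1.36609 ≈ 0.88281.
Total real return ≈ -11.7188%.

-11.72%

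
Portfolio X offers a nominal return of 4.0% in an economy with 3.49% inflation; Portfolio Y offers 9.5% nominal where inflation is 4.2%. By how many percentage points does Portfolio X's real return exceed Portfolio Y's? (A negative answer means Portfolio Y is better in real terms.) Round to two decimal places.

Portfolio X real return: 1.040/1.0349 − 1 = 0.493%.
Portfolio Y real return: 1.095/1.042 − 1 = 5.086%.
Difference: 0.493 − 5.086 = -4.593 pp.

-4.59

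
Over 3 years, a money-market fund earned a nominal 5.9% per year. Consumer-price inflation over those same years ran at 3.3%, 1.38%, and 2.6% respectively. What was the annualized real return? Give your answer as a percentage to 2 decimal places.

3.39%

Cumulative inflation factor: 1.033 × 1.0138 × 1.026 ≈ 1.07448.
Nominal growth factor: 1.18765. Real growth factor = 1.18765 / 1.07448 ≈ 1.10532.
Annualized: 1.10532^(1/3) − 1 ≈ 0.03394.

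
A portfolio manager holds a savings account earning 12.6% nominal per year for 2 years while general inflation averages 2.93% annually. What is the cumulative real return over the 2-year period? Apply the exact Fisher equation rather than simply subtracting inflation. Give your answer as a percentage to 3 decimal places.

The annual real rate is (1+12.6%)/(1+2.93%) − 1 = 9.3947%.
Compounded over 2 years: (1 + 0.093947)^2 − 1 ≈ 0.19672.

19.672%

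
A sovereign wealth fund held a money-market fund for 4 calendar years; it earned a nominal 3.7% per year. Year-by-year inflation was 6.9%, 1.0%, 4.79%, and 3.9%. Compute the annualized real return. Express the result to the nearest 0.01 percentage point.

-0.41%

Cumulative inflation factor: 1.069 × 1.010 × 1.0479 × 1.039 ≈ 1.17553.
Nominal growth factor: 1.15642. Real growth factor = 1.15642 / 1.17553 ≈ 0.98374.
Annualized: 0.98374^(1/4) − 1 ≈ -0.00409.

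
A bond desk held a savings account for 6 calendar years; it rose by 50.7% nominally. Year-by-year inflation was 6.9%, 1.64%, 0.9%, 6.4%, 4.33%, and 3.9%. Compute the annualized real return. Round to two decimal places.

2.97%

Cumulative inflation factor: 1.069 × 1.0164 × 1.009 × 1.064 × 1.0433 × 1.039 ≈ 1.26444.
Nominal growth factor: 1.50700. Real growth factor = 1.50700 / 1.26444 ≈ 1.19183.
Annualized: 1.19183^(1/6) − 1 ≈ 0.02968.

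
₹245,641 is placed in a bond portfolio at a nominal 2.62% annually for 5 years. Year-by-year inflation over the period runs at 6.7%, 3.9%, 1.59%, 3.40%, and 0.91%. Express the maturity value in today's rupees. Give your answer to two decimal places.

₹237,889.48

Nominal value at maturity: ₹245,641 × (1 + 2.62%)^5 ≈ ₹279,550.91.
Price-level factor over 5 years: 1.067 × 1.039 × 1.0159 × 1.0340 × 1.0091 ≈ 1.1751293470.
Dividing the nominal maturity value by the price-level factor gives the value in today's money.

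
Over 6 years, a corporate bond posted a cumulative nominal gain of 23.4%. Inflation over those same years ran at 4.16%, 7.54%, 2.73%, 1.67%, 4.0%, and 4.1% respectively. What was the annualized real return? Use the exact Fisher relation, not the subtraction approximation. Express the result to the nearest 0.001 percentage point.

-0.434%

Cumulative inflation factor: 1.0416 × 1.0754 × 1.0273 × 1.0167 × 1.040 × 1.041 ≈ 1.26662.
Nominal growth factor: 1.23400. Real growth factor = 1.23400 / 1.26662 ≈ 0.97425.
Annualized: 0.97425^(1/6) − 1 ≈ -0.00434.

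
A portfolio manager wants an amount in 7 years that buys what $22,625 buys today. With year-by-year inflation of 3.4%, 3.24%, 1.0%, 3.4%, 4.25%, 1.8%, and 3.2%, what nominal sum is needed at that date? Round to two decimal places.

$27,625.02

Cumulative price-level factor: 1.034 × 1.0324 × 1.010 × 1.034 × 1.0425 × 1.018 × 1.032 ≈ 1.2209952828.
The nominal amount required is $22,625 scaled up by that factor.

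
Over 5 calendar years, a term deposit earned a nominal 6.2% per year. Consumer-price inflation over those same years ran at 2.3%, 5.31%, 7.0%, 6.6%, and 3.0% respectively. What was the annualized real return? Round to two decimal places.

1.31%

Cumulative inflation factor: 1.023 × 1.0531 × 1.070 × 1.066 × 1.030 ≈ 1.26568.
Nominal growth factor: 1.35090. Real growth factor = 1.35090 / 1.26568 ≈ 1.06733.
Annualized: 1.06733^(1/5) − 1 ≈ 0.01312.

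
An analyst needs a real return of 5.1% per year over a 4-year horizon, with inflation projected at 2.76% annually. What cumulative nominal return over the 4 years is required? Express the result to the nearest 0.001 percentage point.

36.053%

Required annual nominal rate: (1+5.1%)(1+2.76%) − 1 = 8.00076%.
Cumulative over 4 years: (1 + 0.0800076)^4 − 1 ≈ 0.36053.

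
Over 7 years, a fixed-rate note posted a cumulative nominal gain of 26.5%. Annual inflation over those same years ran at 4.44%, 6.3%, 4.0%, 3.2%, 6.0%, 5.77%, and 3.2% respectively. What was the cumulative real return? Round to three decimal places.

-8.245%

Cumulative inflation factor: 1.0444 × 1.063 × 1.040 × 1.032 × 1.060 × 1.0577 × 1.032 ≈ 1.37867.
Nominal growth factor: 1.26500. Real growth factor = 1.26500 / 1.37867 ≈ 0.91755.
Total real return ≈ -8.2451%.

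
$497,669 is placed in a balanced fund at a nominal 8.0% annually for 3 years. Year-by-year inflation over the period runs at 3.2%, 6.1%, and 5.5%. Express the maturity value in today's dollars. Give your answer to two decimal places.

Nominal value at maturity: $497,669 × (1 + 8.0%)^3 ≈ $626,919.61.
Price-level factor over 3 years: 1.032 × 1.061 × 1.055 = 1.15517436.
Dividing the nominal maturity value by the price-level factor gives the value in today's money.

$542,705.61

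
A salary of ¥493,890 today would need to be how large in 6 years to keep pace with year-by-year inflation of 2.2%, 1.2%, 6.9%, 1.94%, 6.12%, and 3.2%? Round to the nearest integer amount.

Cumulative price-level factor: 1.022 × 1.012 × 1.069 × 1.0194 × 1.0612 × 1.032 ≈ 1.2343282858.
Multiplying ¥493,890 by the price-level factor gives the future nominal sum.

¥609,622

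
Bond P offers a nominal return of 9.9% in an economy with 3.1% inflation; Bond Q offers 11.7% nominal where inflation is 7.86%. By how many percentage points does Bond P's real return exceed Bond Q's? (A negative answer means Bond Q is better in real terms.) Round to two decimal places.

3.04

Bond P real return: 1.099/1.031 − 1 = 6.596%.
Bond Q real return: 1.117/1.0786 − 1 = 3.560%.
Difference: 6.596 − 3.560 = 3.036 pp.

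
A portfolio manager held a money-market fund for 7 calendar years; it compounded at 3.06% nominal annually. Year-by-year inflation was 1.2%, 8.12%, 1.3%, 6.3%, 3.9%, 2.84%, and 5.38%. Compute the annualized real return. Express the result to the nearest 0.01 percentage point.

Cumulative inflation factor: 1.012 × 1.0812 × 1.013 × 1.063 × 1.039 × 1.0284 × 1.0538 ≈ 1.32668.
Nominal growth factor: 1.23490. Real growth factor = 1.23490 / 1.32668 ≈ 0.93082.
Annualized: 0.93082^(1/7) − 1 ≈ -0.01019.

-1.02%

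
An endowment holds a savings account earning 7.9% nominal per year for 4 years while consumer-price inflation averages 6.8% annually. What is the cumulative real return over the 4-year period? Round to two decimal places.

The annual real rate is (1+7.9%)/(1+6.8%) − 1 = 1.0300%.
Compounded over 4 years: (1 + 0.010300)^4 − 1 ≈ 0.04184.

4.18%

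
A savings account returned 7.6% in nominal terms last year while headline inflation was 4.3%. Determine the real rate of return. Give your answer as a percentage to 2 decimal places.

3.16%

Real return via the Fisher equation: (1 + 7.6%)/(1 + 4.3%) − 1 = 1.076/1.043 − 1 ≈ 0.03164.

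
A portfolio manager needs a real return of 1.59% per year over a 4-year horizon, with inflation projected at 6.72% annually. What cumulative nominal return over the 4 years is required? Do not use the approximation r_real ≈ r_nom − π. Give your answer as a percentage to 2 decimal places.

38.16%

Required annual nominal rate: (1+1.59%)(1+6.72%) − 1 = 8.416848%.
Cumulative over 4 years: (1 + 0.08416848)^4 − 1 ≈ 0.38162.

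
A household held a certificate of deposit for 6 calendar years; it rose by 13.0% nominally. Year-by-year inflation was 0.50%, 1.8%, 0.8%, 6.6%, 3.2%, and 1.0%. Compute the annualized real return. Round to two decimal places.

-0.23%

Cumulative inflation factor: 1.0050 × 1.018 × 1.008 × 1.066 × 1.032 × 1.010 ≈ 1.14586.
Nominal growth factor: 1.13000. Real growth factor = 1.13000 / 1.14586 ≈ 0.98616.
Annualized: 0.98616^(1/6) − 1 ≈ -0.00232.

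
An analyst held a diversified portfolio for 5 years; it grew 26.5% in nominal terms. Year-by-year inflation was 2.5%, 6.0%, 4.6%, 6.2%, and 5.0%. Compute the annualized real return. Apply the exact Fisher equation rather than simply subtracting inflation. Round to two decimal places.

Cumulative inflation factor: 1.025 × 1.060 × 1.046 × 1.062 × 1.050 ≈ 1.26729.
Nominal growth factor: 1.26500. Real growth factor = 1.26500 / 1.26729 ≈ 0.99819.
Annualized: 0.99819^(1/5) − 1 ≈ -0.00036.

-0.04%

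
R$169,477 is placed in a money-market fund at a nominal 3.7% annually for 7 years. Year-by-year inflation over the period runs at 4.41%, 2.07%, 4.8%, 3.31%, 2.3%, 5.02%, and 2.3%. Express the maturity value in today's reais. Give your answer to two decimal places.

R$172,343.51

Nominal value at maturity: R$169,477 × (1 + 3.7%)^7 ≈ R$218,555.66.
Price-level factor over 7 years: 1.0441 × 1.0207 × 1.048 × 1.0331 × 1.023 × 1.0502 × 1.023 ≈ 1.2681398093.
The maturity value deflated by that factor is the answer in today's purchasing power.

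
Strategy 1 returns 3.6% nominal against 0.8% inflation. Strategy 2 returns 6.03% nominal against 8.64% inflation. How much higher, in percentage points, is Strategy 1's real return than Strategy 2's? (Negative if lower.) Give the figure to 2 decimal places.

5.18

Strategy 1 real return: 1.036/1.008 − 1 = 2.778%.
Strategy 2 real return: 1.0603/1.0864 − 1 = -2.402%.
Difference: 2.778 − (-2.402) = 5.180 pp.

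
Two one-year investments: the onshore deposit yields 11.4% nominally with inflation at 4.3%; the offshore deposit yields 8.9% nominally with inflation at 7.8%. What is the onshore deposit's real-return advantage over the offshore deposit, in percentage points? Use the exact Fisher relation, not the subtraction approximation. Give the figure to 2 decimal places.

5.79

The onshore deposit real return: 1.114/1.043 − 1 = 6.807%.
The offshore deposit real return: 1.089/1.078 − 1 = 1.020%.
Difference: 6.807 − 1.020 = 5.787 pp.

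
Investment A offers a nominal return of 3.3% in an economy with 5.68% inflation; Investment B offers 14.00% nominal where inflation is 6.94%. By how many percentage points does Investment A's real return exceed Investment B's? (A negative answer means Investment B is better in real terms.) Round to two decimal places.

Investment A real return: 1.033/1.0568 − 1 = -2.252%.
Investment B real return: 1.1400/1.0694 − 1 = 6.602%.
Difference: -2.252 − 6.602 = -8.854 pp.

-8.85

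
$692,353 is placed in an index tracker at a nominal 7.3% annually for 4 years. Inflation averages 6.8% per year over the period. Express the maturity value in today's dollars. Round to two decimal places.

$705,409.75

Nominal value at maturity: $692,353 × (1 + 7.3%)^4 ≈ $917,754.38.
Price-level factor over 4 years: (1 + 6.8%)^4 ≈ 1.3010231094.
Dividing the nominal maturity value by the price-level factor gives the value in today's money.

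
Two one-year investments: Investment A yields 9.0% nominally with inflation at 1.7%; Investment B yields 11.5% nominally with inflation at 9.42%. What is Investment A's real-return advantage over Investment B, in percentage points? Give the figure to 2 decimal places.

Investment A real return: 1.090/1.017 − 1 = 7.178%.
Investment B real return: 1.115/1.0942 − 1 = 1.901%.
Difference: 7.178 − 1.901 = 5.277 pp.

5.28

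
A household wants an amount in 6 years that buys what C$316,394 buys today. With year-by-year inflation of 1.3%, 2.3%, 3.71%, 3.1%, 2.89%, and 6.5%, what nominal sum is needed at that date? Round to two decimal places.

C$384,162.87

Cumulative price-level factor: 1.013 × 1.023 × 1.0371 × 1.031 × 1.0289 × 1.065 ≈ 1.2141914032.
Multiplying C$316,394 by the price-level factor gives the future nominal sum.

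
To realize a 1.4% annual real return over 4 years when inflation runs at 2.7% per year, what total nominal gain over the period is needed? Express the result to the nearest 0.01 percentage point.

17.61%

Required annual nominal rate: (1+1.4%)(1+2.7%) − 1 = 4.1378%.
Cumulative over 4 years: (1 + 0.041378)^4 − 1 ≈ 0.17607.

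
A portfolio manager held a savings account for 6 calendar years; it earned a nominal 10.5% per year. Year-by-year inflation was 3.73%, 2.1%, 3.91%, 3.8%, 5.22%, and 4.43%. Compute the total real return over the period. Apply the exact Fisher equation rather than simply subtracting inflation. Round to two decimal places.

Cumulative inflation factor: 1.0373 × 1.021 × 1.0391 × 1.038 × 1.0522 × 1.0443 ≈ 1.25519.
Nominal growth factor: 1.82043. Real growth factor = 1.82043 / 1.25519 ≈ 1.45032.
Total real return ≈ 45.0325%.

45.03%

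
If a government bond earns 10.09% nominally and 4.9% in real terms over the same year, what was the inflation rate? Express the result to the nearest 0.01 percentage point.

4.95%

From (1+r_nom) = (1+r_real)(1+π), we get 1+π = (1 + 10.09%)/(1 + 4.9%) = 1.1009/1.049 ≈ 1.04948.
So π ≈ 4.9476%.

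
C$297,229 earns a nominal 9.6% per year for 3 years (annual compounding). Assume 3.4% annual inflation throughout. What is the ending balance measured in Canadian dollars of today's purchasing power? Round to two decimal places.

C$353,965.74

Nominal value at maturity: C$297,229 × (1 + 9.6%)^3 ≈ C$391,311.71.
Price-level factor over 3 years: (1 + 3.4%)^3 = 1.105507304.
The maturity value deflated by that factor is the answer in today's purchasing power.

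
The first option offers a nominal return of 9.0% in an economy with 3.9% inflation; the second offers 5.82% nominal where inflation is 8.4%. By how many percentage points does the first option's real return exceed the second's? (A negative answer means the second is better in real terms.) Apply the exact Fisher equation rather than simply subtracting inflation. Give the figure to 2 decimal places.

7.29

The first option real return: 1.090/1.039 − 1 = 4.909%.
The second real return: 1.0582/1.084 − 1 = -2.380%.
Difference: 4.909 − (-2.380) = 7.289 pp.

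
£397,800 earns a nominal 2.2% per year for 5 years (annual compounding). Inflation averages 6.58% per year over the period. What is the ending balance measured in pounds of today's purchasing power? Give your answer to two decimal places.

£322,508.14

Nominal value at maturity: £397,800 × (1 + 2.2%)^5 ≈ £443,526.18.
Price-level factor over 5 years: (1 + 6.58%)^5 ≈ 1.3752402655.
Dividing the nominal maturity value by the price-level factor gives the value in today's money.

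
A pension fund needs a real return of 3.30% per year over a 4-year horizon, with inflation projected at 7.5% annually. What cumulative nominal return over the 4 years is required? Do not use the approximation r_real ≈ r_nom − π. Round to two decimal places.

Required annual nominal rate: (1+3.30%)(1+7.5%) − 1 = 11.0475%.
Cumulative over 4 years: (1 + 0.110475)^4 − 1 ≈ 0.52067.

52.07%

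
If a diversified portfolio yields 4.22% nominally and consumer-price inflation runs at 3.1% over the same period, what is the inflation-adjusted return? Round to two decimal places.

Real return via the Fisher equation: (1 + 4.22%)/(1 + 3.1%) − 1 = 1.0422/1.031 − 1 ≈ 0.01086.

1.09%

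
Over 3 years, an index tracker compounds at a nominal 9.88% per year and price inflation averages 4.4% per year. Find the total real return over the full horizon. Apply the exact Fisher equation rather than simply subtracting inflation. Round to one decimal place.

The annual real rate is (1+9.88%)/(1+4.4%) − 1 = 5.2490%.
Compounded over 3 years: (1 + 0.052490)^3 − 1 ≈ 0.16588.

16.6%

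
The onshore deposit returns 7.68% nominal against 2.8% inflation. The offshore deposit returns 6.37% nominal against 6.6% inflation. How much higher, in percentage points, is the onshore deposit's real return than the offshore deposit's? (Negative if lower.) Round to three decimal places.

4.963

The onshore deposit real return: 1.0768/1.028 − 1 = 4.7471%.
The offshore deposit real return: 1.0637/1.066 − 1 = -0.2158%.
Difference: 4.7471 − (-0.2158) = 4.9629 pp.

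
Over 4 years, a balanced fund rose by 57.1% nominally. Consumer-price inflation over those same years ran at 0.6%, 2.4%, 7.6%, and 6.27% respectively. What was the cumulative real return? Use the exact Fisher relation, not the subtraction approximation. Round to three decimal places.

Cumulative inflation factor: 1.006 × 1.024 × 1.076 × 1.0627 ≈ 1.17793.
Nominal growth factor: 1.57100. Real growth factor = 1.57100 / 1.17793 ≈ 1.33369.
Total real return ≈ 33.3691%.

33.369%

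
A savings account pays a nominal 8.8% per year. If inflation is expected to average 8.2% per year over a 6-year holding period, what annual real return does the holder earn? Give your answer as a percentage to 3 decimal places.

0.555%

With constant rates the annual real return is the same each year: (1+8.8%)/(1+8.2%) − 1 = 0.00555.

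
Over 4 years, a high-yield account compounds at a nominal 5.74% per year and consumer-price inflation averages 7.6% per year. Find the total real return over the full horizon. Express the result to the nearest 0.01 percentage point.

-6.74%

The annual real rate is (1+5.74%)/(1+7.6%) − 1 = -1.7286%.
Compounded over 4 years: (1 + -0.017286)^4 − 1 ≈ -0.06737.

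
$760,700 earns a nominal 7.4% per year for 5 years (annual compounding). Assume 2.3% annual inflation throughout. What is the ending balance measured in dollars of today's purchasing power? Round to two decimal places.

Nominal value at maturity: $760,700 × (1 + 7.4%)^5 ≈ $1,087,013.21.
Price-level factor over 5 years: (1 + 2.3%)^5 ≈ 1.1204130756.
Dividing the nominal maturity value by the price-level factor gives the value in today's money.

$970,189.69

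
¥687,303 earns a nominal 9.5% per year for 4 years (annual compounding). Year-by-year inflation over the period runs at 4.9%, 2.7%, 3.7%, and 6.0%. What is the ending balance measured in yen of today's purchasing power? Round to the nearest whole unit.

¥834,400

Nominal value at maturity: ¥687,303 × (1 + 9.5%)^4 ≈ ¥988,109.
Price-level factor over 4 years: 1.049 × 1.027 × 1.037 × 1.060 ≈ 1.1842149881.
The maturity value deflated by that factor is the answer in today's purchasing power.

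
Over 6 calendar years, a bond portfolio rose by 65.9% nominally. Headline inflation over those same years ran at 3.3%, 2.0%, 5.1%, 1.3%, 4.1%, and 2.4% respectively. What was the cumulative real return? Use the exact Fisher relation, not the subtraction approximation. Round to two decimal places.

38.73%

Cumulative inflation factor: 1.033 × 1.020 × 1.051 × 1.013 × 1.041 × 1.024 ≈ 1.19581.
Nominal growth factor: 1.65900. Real growth factor = 1.65900 / 1.19581 ≈ 1.38734.
Total real return ≈ 38.7340%.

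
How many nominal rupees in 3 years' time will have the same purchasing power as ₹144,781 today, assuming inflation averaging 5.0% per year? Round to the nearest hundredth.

₹167,602.11

Cumulative price-level factor: (1+5.0%)^3 = 1.157625.
Multiplying ₹144,781 by the price-level factor gives the future nominal sum.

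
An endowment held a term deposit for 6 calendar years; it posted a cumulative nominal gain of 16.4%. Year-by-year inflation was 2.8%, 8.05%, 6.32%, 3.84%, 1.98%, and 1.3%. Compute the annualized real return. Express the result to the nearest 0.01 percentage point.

-1.40%

Cumulative inflation factor: 1.028 × 1.0805 × 1.0632 × 1.0384 × 1.0198 × 1.013 ≈ 1.26684.
Nominal growth factor: 1.16400. Real growth factor = 1.16400 / 1.26684 ≈ 0.91882.
Annualized: 0.91882^(1/6) − 1 ≈ -0.01401.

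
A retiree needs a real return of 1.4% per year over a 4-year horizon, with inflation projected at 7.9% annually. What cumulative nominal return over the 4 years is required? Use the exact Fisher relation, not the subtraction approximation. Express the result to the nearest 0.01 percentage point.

Required annual nominal rate: (1+1.4%)(1+7.9%) − 1 = 9.4106%.
Cumulative over 4 years: (1 + 0.094106)^4 − 1 ≈ 0.43297.

43.30%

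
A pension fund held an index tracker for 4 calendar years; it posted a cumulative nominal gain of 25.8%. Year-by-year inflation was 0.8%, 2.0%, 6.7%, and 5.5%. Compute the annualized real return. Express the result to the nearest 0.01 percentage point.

2.11%

Cumulative inflation factor: 1.008 × 1.020 × 1.067 × 1.055 ≈ 1.15738.
Nominal growth factor: 1.25800. Real growth factor = 1.25800 / 1.15738 ≈ 1.08693.
Annualized: 1.08693^(1/4) − 1 ≈ 0.02106.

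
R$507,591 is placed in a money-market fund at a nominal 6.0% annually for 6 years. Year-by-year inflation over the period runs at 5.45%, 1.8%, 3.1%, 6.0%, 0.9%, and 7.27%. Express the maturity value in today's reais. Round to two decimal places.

Nominal value at maturity: R$507,591 × (1 + 6.0%)^6 ≈ R$720,027.53.
Price-level factor over 6 years: 1.0545 × 1.018 × 1.031 × 1.060 × 1.009 × 1.0727 ≈ 1.2697795824.
The maturity value deflated by that factor is the answer in today's purchasing power.

R$567,049.23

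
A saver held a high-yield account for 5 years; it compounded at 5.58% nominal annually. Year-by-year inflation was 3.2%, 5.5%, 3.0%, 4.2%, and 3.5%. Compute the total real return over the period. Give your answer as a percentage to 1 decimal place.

8.5%

Cumulative inflation factor: 1.032 × 1.055 × 1.030 × 1.042 × 1.035 ≈ 1.20942.
Nominal growth factor: 1.31192. Real growth factor = 1.31192 / 1.20942 ≈ 1.08475.
Total real return ≈ 8.4753%.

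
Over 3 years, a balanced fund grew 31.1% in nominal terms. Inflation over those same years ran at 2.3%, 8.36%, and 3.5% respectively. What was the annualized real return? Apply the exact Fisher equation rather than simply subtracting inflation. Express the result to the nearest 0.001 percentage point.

Cumulative inflation factor: 1.023 × 1.0836 × 1.035 ≈ 1.14732.
Nominal growth factor: 1.31100. Real growth factor = 1.31100 / 1.14732 ≈ 1.14266.
Annualized: 1.14266^(1/3) − 1 ≈ 0.04546.

4.546%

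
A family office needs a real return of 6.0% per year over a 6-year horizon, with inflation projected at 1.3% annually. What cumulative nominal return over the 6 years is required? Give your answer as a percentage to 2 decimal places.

Required annual nominal rate: (1+6.0%)(1+1.3%) − 1 = 7.378%.
Cumulative over 6 years: (1 + 0.07378)^6 − 1 ≈ 0.53282.

53.28%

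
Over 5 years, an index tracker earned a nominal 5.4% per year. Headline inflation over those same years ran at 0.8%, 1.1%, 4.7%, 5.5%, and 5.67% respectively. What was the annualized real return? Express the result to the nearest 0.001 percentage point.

Cumulative inflation factor: 1.008 × 1.011 × 1.047 × 1.055 × 1.0567 ≈ 1.18949.
Nominal growth factor: 1.30078. Real growth factor = 1.30078 / 1.18949 ≈ 1.09355.
Annualized: 1.09355^(1/5) − 1 ≈ 0.01805.

1.805%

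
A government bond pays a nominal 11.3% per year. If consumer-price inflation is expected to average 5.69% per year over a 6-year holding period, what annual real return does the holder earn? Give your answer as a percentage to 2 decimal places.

5.31%

With constant rates the annual real return is the same each year: (1+11.3%)/(1+5.69%) − 1 = 0.05308.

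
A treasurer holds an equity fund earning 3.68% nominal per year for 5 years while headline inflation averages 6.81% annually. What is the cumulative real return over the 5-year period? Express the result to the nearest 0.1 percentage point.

The annual real rate is (1+3.68%)/(1+6.81%) − 1 = -2.9304%.
Compounded over 5 years: (1 + -0.029304)^5 − 1 ≈ -0.13818.

-13.8%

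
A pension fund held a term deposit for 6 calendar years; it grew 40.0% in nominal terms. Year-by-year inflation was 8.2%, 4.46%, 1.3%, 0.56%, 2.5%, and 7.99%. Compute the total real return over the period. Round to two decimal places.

Cumulative inflation factor: 1.082 × 1.0446 × 1.013 × 1.0056 × 1.025 × 1.0799 ≈ 1.27444.
Nominal growth factor: 1.40000. Real growth factor = 1.40000 / 1.27444 ≈ 1.09852.
Total real return ≈ 9.8522%.

9.85%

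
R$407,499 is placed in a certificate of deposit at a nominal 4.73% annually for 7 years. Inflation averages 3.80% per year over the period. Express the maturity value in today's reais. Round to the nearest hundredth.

Nominal value at maturity: R$407,499 × (1 + 4.73%)^7 ≈ R$563,150.24.
Price-level factor over 7 years: (1 + 3.80%)^7 ≈ 1.2983191849.
The maturity value deflated by that factor is the answer in today's purchasing power.

R$433,753.31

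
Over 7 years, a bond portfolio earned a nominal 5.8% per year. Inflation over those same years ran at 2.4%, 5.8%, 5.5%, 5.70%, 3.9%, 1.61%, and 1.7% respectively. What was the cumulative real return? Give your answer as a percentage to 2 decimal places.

14.40%

Cumulative inflation factor: 1.024 × 1.058 × 1.055 × 1.0570 × 1.039 × 1.0161 × 1.017 ≈ 1.29714.
Nominal growth factor: 1.48388. Real growth factor = 1.48388 / 1.29714 ≈ 1.14397.
Total real return ≈ 14.3967%.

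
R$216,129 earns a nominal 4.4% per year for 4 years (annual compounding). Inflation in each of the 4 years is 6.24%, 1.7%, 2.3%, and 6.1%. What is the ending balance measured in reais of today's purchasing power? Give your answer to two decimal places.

Nominal value at maturity: R$216,129 × (1 + 4.4%)^4 ≈ R$256,752.71.
Price-level factor over 4 years: 1.0624 × 1.017 × 1.023 × 1.061 ≈ 1.1727353937.
The maturity value deflated by that factor is the answer in today's purchasing power.

R$218,934.90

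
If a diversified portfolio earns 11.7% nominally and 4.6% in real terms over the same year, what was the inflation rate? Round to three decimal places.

6.788%

From (1+r_nom) = (1+r_real)(1+π), we get 1+π = (1 + 11.7%)/(1 + 4.6%) = 1.117/1.046 ≈ 1.06788.
So π ≈ 6.7878%.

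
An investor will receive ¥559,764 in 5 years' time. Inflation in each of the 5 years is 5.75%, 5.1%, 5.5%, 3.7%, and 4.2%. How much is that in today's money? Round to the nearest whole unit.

¥441,797

Price-level factor over 5 years: 1.0575 × 1.051 × 1.055 × 1.037 × 1.042 ≈ 1.2670157895.
Purchasing power today: ¥559,764 divided by that factor.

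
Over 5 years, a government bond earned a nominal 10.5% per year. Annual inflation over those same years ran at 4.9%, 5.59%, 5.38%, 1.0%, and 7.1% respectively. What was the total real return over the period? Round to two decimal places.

30.48%

Cumulative inflation factor: 1.049 × 1.0559 × 1.0538 × 1.010 × 1.071 ≈ 1.26260.
Nominal growth factor: 1.64745. Real growth factor = 1.64745 / 1.26260 ≈ 1.30480.
Total real return ≈ 30.4800%.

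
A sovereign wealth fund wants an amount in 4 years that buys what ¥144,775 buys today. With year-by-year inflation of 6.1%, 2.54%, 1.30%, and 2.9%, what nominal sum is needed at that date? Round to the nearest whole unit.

¥164,183

Cumulative price-level factor: 1.061 × 1.0254 × 1.0130 × 1.029 ≈ 1.1340534317.
Multiplying ¥144,775 by the price-level factor gives the future nominal sum.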